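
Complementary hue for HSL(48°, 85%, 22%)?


Complement = opposite side of color wheel = hue + 180°
H' = (48 + 180) mod 360 = 228°
S and L unchanged.
= HSL(228°, 85%, 22%)


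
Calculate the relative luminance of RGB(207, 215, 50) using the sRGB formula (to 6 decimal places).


Linearize each channel (sRGB transfer function): c = v/255; c_lin = c/12.92 if c ≤ 0.04045, else ((c+0.055)/1.055)^2.4
  R: 207/255 ≈ 0.811765 > 0.04045 → ((0.811765+0.055)/1.055)^2.4 ≈ 0.623960
  G: 215/255 ≈ 0.843137 > 0.04045 → ((0.843137+0.055)/1.055)^2.4 ≈ 0.679542
  B: 50/255 ≈ 0.196078 > 0.04045 → ((0.196078+0.055)/1.055)^2.4 ≈ 0.031896
R_lin = 0.623960, G_lin = 0.679542, B_lin = 0.031896
L = 0.2126×R + 0.7152×G + 0.0722×B
L = 0.2126×0.623960 + 0.7152×0.679542 + 0.0722×0.031896
L ≈ 0.620966


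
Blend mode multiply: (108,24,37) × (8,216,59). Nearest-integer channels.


Multiply: C = A×B/255, rounded to nearest integer
R: 108×8/255 = 864/255 ≈ 3.388 → 3
G: 24×216/255 = 5184/255 ≈ 20.329 → 20
B: 37×59/255 = 2183/255 ≈ 8.561 → 9
= RGB(3, 20, 9)


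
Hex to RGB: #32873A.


32 → 50 (R)
87 → 135 (G)
3A → 58 (B)
= RGB(50, 135, 58)


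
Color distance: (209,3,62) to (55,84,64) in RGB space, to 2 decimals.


d = √[(R₁-R₂)² + (G₁-G₂)² + (B₁-B₂)²]
d = √[(209-55)² + (3-84)² + (62-64)²]
d = √[23716 + 6561 + 4]
d = √30281
d ≈ 174.01


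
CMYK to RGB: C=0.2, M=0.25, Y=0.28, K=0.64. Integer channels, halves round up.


R = 255 × (1-C) × (1-K) = 255 × 0.80 × 0.36 = 73.44 → 73
G = 255 × (1-M) × (1-K) = 255 × 0.75 × 0.36 = 68.85 → 69
B = 255 × (1-Y) × (1-K) = 255 × 0.72 × 0.36 = 66.096 → 66
= RGB(73, 69, 66)


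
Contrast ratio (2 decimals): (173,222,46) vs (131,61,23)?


Linearize each sRGB channel c=v/255: c/12.92 if c ≤ 0.04045 else ((c+0.055)/1.055)^2.4
L = 0.2126×R_lin + 0.7152×G_lin + 0.0722×B_lin
Color 1 (173,222,46):
  R=173: 173/255≈0.6784 > 0.04045 → ((0.6784+0.055)/1.055)^2.4 ≈ 0.41789
  G=222: 222/255≈0.8706 > 0.04045 → ((0.8706+0.055)/1.055)^2.4 ≈ 0.73046
  B=46: 46/255≈0.1804 > 0.04045 → ((0.1804+0.055)/1.055)^2.4 ≈ 0.02732
  L1 = 0.2126×0.41789 + 0.7152×0.73046 + 0.0722×0.02732 ≈ 0.61324
Color 2 (131,61,23):
  R=131: 131/255≈0.5137 > 0.04045 → ((0.5137+0.055)/1.055)^2.4 ≈ 0.22697
  G=61: 61/255≈0.2392 > 0.04045 → ((0.2392+0.055)/1.055)^2.4 ≈ 0.04667
  B=23: 23/255≈0.0902 > 0.04045 → ((0.0902+0.055)/1.055)^2.4 ≈ 0.00857
  L2 = 0.2126×0.22697 + 0.7152×0.04667 + 0.0722×0.00857 ≈ 0.08225
Lighter = 0.61324, Darker = 0.08225
Ratio = (L_lighter + 0.05) / (L_darker + 0.05)
Ratio = (0.61324 + 0.05) / (0.08225 + 0.05) = 0.66324 / 0.13225 ≈ 5.0152
Ratio ≈ 5.02:1


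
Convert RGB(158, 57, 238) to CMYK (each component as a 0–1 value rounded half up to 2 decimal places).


R'=158/255≈0.6196, G'=57/255≈0.2235, B'=238/255≈0.9333
K = 1 - max(R',G',B') = 1 - 238/255 = 17/255 = 0.06666… → 0.07
(1-R'-K)/(1-K) simplifies to (max-R)/max with max = 238:
C = (238-158)/238 = 80/238 = 0.33613… → 0.34
M = (238-57)/238 = 181/238 = 0.76050… → 0.76
Y = (238-238)/238 = 0/238 = 0 → 0.00
= CMYK(0.34, 0.76, 0.00, 0.07)


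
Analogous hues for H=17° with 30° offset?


Base hue: 17°
Left analog: (17 - 30) mod 360 = 347°
Right analog: (17 + 30) mod 360 = 47°
Analogous hues = 347° and 47°


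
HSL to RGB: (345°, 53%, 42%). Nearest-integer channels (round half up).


H=345°, S=0.53, L=0.42
C = (1-|2L-1|)×S = (1-|-0.16|)×0.53 = 0.4452
H' = H/60 = 345/60 ≈ 5.7500; X = C×(1-|H' mod 2 - 1|) = 0.1113
m = L - C/2 = 0.42 - 0.2226 = 0.1974
Sector ⌊H'⌋ = 5 → (R',G',B') = (0.4452, 0.0, 0.1113)
RGB = ((R'+m)×255, (G'+m)×255, (B'+m)×255) = (163.863, 50.337, 78.7185)
Round half up → RGB(164, 50, 79)


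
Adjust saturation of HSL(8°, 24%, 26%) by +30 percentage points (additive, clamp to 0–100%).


Original S = 24%
Adjustment = +30 percentage points
New S = 24 + (30) = 54
Clamp to [0, 100] → 54
= HSL(8°, 54%, 26%)


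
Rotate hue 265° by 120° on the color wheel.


New hue = (H + rotation) mod 360
New hue = (265 + 120) mod 360
= 385 mod 360
= 25°


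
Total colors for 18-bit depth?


Colors = 2^bits = 2^18
= 262,144 colors


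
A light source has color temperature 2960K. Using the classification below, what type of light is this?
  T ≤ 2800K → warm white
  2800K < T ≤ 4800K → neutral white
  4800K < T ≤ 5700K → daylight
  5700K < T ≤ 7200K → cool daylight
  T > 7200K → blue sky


Temperature: 2960K
2800K < 2960K ≤ 4800K → neutral white
Classification: neutral white


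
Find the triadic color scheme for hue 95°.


Triadic: equally spaced at 120° intervals
H1 = 95°
H2 = (95 + 120) mod 360 = 215°
H3 = (95 + 240) mod 360 = 335°
Triadic = 95°, 215°, 335°


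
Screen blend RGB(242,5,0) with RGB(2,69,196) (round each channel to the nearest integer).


Screen: C = 255 - (255-A)×(255-B)/255, rounded to nearest integer
R: 255 - (255-242)×(255-2)/255 = 255 - 3289/255 ≈ 255 - 12.898 = 242.102 → 242
G: 255 - (255-5)×(255-69)/255 = 255 - 46500/255 ≈ 255 - 182.353 = 72.647 → 73
B: 255 - (255-0)×(255-196)/255 = 255 - 15045/255 ≈ 255 - 59.000 = 196.000 → 196
= RGB(242, 73, 196)


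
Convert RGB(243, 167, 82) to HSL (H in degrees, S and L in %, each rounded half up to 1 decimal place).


Normalize: R'=243/255≈0.9529, G'=167/255≈0.6549, B'=82/255≈0.3216
Max=243/255, Min=82/255, Δ=Max-Min=161/255
L = (Max+Min)/2 = (243+82)/510 = 325/510 = 0.63725… → L = 63.7%
L > 0.5 → S = Δ/(2-Max-Min) = 161/(510-243-82) = 161/185 = 0.87027… → S = 87.0%
(the 1/255 factors cancel in S and H, so raw channel differences can be used)
Max is R' → H = 60 × (((G-B)/Δ) mod 6) = 60 × (((167-82)/161) mod 6)
  85/161 = 0.5279…
  H = 60 × 0.5279… = 31.677…° → H = 31.7°
= HSL(31.7°, 87.0%, 63.7%)


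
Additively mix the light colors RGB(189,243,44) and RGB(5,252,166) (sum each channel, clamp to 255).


Additive: each channel = min(255, C₁+C₂)
R: 189+5 = 194 → 194
G: 243+252 = 495 → 255
B: 44+166 = 210 → 210
= RGB(194, 255, 210)


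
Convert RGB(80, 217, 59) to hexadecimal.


R = 80 → 50 (hex)
G = 217 → D9 (hex)
B = 59 → 3B (hex)
Hex = #50D93B


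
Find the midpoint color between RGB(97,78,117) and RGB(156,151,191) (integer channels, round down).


Midpoint: each channel = ⌊(C₁+C₂)/2⌋
R: ⌊(97+156)/2⌋ = 126
G: ⌊(78+151)/2⌋ = 114
B: ⌊(117+191)/2⌋ = 154
= RGB(126, 114, 154)


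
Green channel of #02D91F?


Color: #02D91F
R = 02 = 2
G = D9 = 217
B = 1F = 31
Green = 217


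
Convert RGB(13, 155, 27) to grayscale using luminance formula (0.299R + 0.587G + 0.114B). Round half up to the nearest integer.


Gray = 0.299×R + 0.587×G + 0.114×B
Gray = 0.299×13 + 0.587×155 + 0.114×27
Gray = 3.887 + 90.985 + 3.078
Gray = 97.950 → round half up → 98
Gray = 98


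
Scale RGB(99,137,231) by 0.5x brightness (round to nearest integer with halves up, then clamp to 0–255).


Multiply each channel by 0.5, round half up, clamp to [0, 255]
R: 99×0.5 = 49.5 → round → 50
G: 137×0.5 = 68.5 → round → 69
B: 231×0.5 = 115.5 → round → 116
= RGB(50, 69, 116)


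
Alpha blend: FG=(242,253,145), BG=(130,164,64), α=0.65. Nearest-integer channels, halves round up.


C = α×F + (1-α)×B, with 1-α = 0.35
R: 0.65×242 + 0.35×130 = 157.30 + 45.50 = 202.80 → 203
G: 0.65×253 + 0.35×164 = 164.45 + 57.40 = 221.85 → 222
B: 0.65×145 + 0.35×64 = 94.25 + 22.40 = 116.65 → 117
= RGB(203, 222, 117)


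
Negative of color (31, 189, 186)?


Invert: (255-R, 255-G, 255-B)
R: 255-31 = 224
G: 255-189 = 66
B: 255-186 = 69
= RGB(224, 66, 69)


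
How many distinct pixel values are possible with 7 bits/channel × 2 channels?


Total bits = 7 bits/channel × 2 channels = 14 bits
Distinct pixel values = 2^14
= 16,384 pixel values


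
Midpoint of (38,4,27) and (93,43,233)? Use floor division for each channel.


Midpoint: each channel = ⌊(C₁+C₂)/2⌋
R: ⌊(38+93)/2⌋ = 65
G: ⌊(4+43)/2⌋ = 23
B: ⌊(27+233)/2⌋ = 130
= RGB(65, 23, 130)


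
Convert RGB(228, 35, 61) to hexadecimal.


R = 228 → E4 (hex)
G = 35 → 23 (hex)
B = 61 → 3D (hex)
Hex = #E4233D


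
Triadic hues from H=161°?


Triadic: equally spaced at 120° intervals
H1 = 161°
H2 = (161 + 120) mod 360 = 281°
H3 = (161 + 240) mod 360 = 41°
Triadic = 161°, 281°, 41°


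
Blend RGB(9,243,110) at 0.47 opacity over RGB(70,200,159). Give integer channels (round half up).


C = α×F + (1-α)×B, with 1-α = 0.53
R: 0.47×9 + 0.53×70 = 4.23 + 37.10 = 41.33 → 41
G: 0.47×243 + 0.53×200 = 114.21 + 106.00 = 220.21 → 220
B: 0.47×110 + 0.53×159 = 51.70 + 84.27 = 135.97 → 136
= RGB(41, 220, 136)


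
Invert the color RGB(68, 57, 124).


Invert: (255-R, 255-G, 255-B)
R: 255-68 = 187
G: 255-57 = 198
B: 255-124 = 131
= RGB(187, 198, 131)


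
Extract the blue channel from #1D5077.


Color: #1D5077
R = 1D = 29
G = 50 = 80
B = 77 = 119
Blue = 119


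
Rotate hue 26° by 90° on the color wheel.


New hue = (H + rotation) mod 360
New hue = (26 + 90) mod 360
= 116 mod 360
= 116°


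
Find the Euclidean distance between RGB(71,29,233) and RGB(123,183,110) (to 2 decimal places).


d = √[(R₁-R₂)² + (G₁-G₂)² + (B₁-B₂)²]
d = √[(71-123)² + (29-183)² + (233-110)²]
d = √[2704 + 23716 + 15129]
d = √41549
d ≈ 203.84


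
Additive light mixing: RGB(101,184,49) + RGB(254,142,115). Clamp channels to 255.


Additive: each channel = min(255, C₁+C₂)
R: 101+254 = 355 → 255
G: 184+142 = 326 → 255
B: 49+115 = 164 → 164
= RGB(255, 255, 164)


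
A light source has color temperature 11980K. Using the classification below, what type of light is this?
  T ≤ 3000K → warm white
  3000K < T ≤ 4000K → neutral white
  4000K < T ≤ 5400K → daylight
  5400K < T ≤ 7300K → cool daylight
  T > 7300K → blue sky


Temperature: 11980K
11980K > 7300K → blue sky
Classification: blue sky


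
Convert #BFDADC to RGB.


BF → 191 (R)
DA → 218 (G)
DC → 220 (B)
= RGB(191, 218, 220)


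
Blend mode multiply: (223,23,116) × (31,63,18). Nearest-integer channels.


Multiply: C = A×B/255, rounded to nearest integer
R: 223×31/255 = 6913/255 ≈ 27.110 → 27
G: 23×63/255 = 1449/255 ≈ 5.682 → 6
B: 116×18/255 = 2088/255 ≈ 8.188 → 8
= RGB(27, 6, 8)


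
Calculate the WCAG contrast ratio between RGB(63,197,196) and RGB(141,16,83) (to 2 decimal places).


Linearize each sRGB channel c=v/255: c/12.92 if c ≤ 0.04045 else ((c+0.055)/1.055)^2.4
L = 0.2126×R_lin + 0.7152×G_lin + 0.0722×B_lin
Color 1 (63,197,196):
  R=63: 63/255≈0.2471 > 0.04045 → ((0.2471+0.055)/1.055)^2.4 ≈ 0.04971
  G=197: 197/255≈0.7725 > 0.04045 → ((0.7725+0.055)/1.055)^2.4 ≈ 0.55834
  B=196: 196/255≈0.7686 > 0.04045 → ((0.7686+0.055)/1.055)^2.4 ≈ 0.55201
  L1 = 0.2126×0.04971 + 0.7152×0.55834 + 0.0722×0.55201 ≈ 0.44975
Color 2 (141,16,83):
  R=141: 141/255≈0.5529 > 0.04045 → ((0.5529+0.055)/1.055)^2.4 ≈ 0.26636
  G=16: 16/255≈0.0627 > 0.04045 → ((0.0627+0.055)/1.055)^2.4 ≈ 0.00518
  B=83: 83/255≈0.3255 > 0.04045 → ((0.3255+0.055)/1.055)^2.4 ≈ 0.08650
  L2 = 0.2126×0.26636 + 0.7152×0.00518 + 0.0722×0.08650 ≈ 0.06658
Lighter = 0.44975, Darker = 0.06658
Ratio = (L_lighter + 0.05) / (L_darker + 0.05)
Ratio = (0.44975 + 0.05) / (0.06658 + 0.05) = 0.49975 / 0.11658 ≈ 4.2868
Ratio ≈ 4.29:1


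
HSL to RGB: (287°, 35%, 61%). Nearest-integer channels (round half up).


H=287°, S=0.35, L=0.61
C = (1-|2L-1|)×S = (1-|0.22|)×0.35 = 0.273
H' = H/60 = 287/60 ≈ 4.7833; X = C×(1-|H' mod 2 - 1|) = 0.21385
m = L - C/2 = 0.61 - 0.1365 = 0.4735
Sector ⌊H'⌋ = 4 → (R',G',B') = (0.21385, 0.0, 0.273)
RGB = ((R'+m)×255, (G'+m)×255, (B'+m)×255) = (175.27425, 120.7425, 190.3575)
Round half up → RGB(175, 121, 190)


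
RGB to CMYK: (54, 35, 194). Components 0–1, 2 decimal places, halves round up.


R'=54/255≈0.2118, G'=35/255≈0.1373, B'=194/255≈0.7608
K = 1 - max(R',G',B') = 1 - 194/255 = 61/255 = 0.23921… → 0.24
(1-R'-K)/(1-K) simplifies to (max-R)/max with max = 194:
C = (194-54)/194 = 140/194 = 0.72164… → 0.72
M = (194-35)/194 = 159/194 = 0.81958… → 0.82
Y = (194-194)/194 = 0/194 = 0 → 0.00
= CMYK(0.72, 0.82, 0.00, 0.24)


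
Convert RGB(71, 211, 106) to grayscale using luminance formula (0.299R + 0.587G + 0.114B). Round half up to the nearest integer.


Gray = 0.299×R + 0.587×G + 0.114×B
Gray = 0.299×71 + 0.587×211 + 0.114×106
Gray = 21.229 + 123.857 + 12.084
Gray = 157.170 → round half up → 157
Gray = 157


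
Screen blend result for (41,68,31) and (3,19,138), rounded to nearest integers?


Screen: C = 255 - (255-A)×(255-B)/255, rounded to nearest integer
R: 255 - (255-41)×(255-3)/255 = 255 - 53928/255 ≈ 255 - 211.482 = 43.518 → 44
G: 255 - (255-68)×(255-19)/255 = 255 - 44132/255 ≈ 255 - 173.067 = 81.933 → 82
B: 255 - (255-31)×(255-138)/255 = 255 - 26208/255 ≈ 255 - 102.776 = 152.224 → 152
= RGB(44, 82, 152)


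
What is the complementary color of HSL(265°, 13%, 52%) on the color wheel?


Complement = opposite side of color wheel = hue + 180°
H' = (265 + 180) mod 360 = 85°
S and L unchanged.
= HSL(85°, 13%, 52%)


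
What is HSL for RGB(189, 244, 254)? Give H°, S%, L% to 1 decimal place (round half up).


Normalize: R'=189/255≈0.7412, G'=244/255≈0.9569, B'=254/255≈0.9961
Max=254/255, Min=189/255, Δ=Max-Min=65/255
L = (Max+Min)/2 = (254+189)/510 = 443/510 = 0.86862… → L = 86.9%
L > 0.5 → S = Δ/(2-Max-Min) = 65/(510-254-189) = 65/67 = 0.97014… → S = 97.0%
(the 1/255 factors cancel in S and H, so raw channel differences can be used)
Max is B' → H = 60 × ((R-G)/Δ + 4) = 60 × ((189-244)/65 + 4)
  -55/65 + 4 = -0.8461… + 4 = 3.1538…
  H = 60 × 3.1538… = 189.230…° → H = 189.2°
= HSL(189.2°, 97.0%, 86.9%)


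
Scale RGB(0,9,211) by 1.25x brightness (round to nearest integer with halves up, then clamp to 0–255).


Multiply each channel by 1.25, round half up, clamp to [0, 255]
R: 0×1.25 = 0
G: 9×1.25 = 11.25 → round → 11
B: 211×1.25 = 263.75 → round → 264 → clamp → 255
= RGB(0, 11, 255)


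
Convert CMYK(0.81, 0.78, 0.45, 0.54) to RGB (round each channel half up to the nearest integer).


R = 255 × (1-C) × (1-K) = 255 × 0.19 × 0.46 = 22.287 → 22
G = 255 × (1-M) × (1-K) = 255 × 0.22 × 0.46 = 25.806 → 26
B = 255 × (1-Y) × (1-K) = 255 × 0.55 × 0.46 = 64.515 → 65
= RGB(22, 26, 65)


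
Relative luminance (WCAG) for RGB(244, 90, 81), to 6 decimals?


Linearize each channel (sRGB transfer function): c = v/255; c_lin = c/12.92 if c ≤ 0.04045, else ((c+0.055)/1.055)^2.4
  R: 244/255 ≈ 0.956863 > 0.04045 → ((0.956863+0.055)/1.055)^2.4 ≈ 0.904661
  G: 90/255 ≈ 0.352941 > 0.04045 → ((0.352941+0.055)/1.055)^2.4 ≈ 0.102242
  B: 81/255 ≈ 0.317647 > 0.04045 → ((0.317647+0.055)/1.055)^2.4 ≈ 0.082283
R_lin = 0.904661, G_lin = 0.102242, B_lin = 0.082283
L = 0.2126×R + 0.7152×G + 0.0722×B
L = 0.2126×0.904661 + 0.7152×0.102242 + 0.0722×0.082283
L ≈ 0.271395


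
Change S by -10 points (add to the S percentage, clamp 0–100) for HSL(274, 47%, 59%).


Original S = 47%
Adjustment = -10 percentage points
New S = 47 + (-10) = 37
Clamp to [0, 100] → 37
= HSL(274°, 37%, 59%)


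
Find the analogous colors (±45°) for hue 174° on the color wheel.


Base hue: 174°
Left analog: (174 - 45) mod 360 = 129°
Right analog: (174 + 45) mod 360 = 219°
Analogous hues = 129° and 219°


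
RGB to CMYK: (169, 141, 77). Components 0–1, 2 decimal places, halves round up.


R'=169/255≈0.6627, G'=141/255≈0.5529, B'=77/255≈0.3020
K = 1 - max(R',G',B') = 1 - 169/255 = 86/255 = 0.33725… → 0.34
(1-R'-K)/(1-K) simplifies to (max-R)/max with max = 169:
C = (169-169)/169 = 0/169 = 0 → 0.00
M = (169-141)/169 = 28/169 = 0.16568… → 0.17
Y = (169-77)/169 = 92/169 = 0.54437… → 0.54
= CMYK(0.00, 0.17, 0.54, 0.34)


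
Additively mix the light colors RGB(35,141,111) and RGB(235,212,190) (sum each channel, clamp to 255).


Additive: each channel = min(255, C₁+C₂)
R: 35+235 = 270 → 255
G: 141+212 = 353 → 255
B: 111+190 = 301 → 255
= RGB(255, 255, 255)


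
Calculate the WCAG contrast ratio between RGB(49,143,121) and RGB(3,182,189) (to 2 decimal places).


Linearize each sRGB channel c=v/255: c/12.92 if c ≤ 0.04045 else ((c+0.055)/1.055)^2.4
L = 0.2126×R_lin + 0.7152×G_lin + 0.0722×B_lin
Color 1 (49,143,121):
  R=49: 49/255≈0.1922 > 0.04045 → ((0.1922+0.055)/1.055)^2.4 ≈ 0.03071
  G=143: 143/255≈0.5608 > 0.04045 → ((0.5608+0.055)/1.055)^2.4 ≈ 0.27468
  B=121: 121/255≈0.4745 > 0.04045 → ((0.4745+0.055)/1.055)^2.4 ≈ 0.19120
  L1 = 0.2126×0.03071 + 0.7152×0.27468 + 0.0722×0.19120 ≈ 0.21678
Color 2 (3,182,189):
  R=3: 3/255≈0.0118 ≤ 0.04045 → 0.0118/12.92 ≈ 0.00091
  G=182: 182/255≈0.7137 > 0.04045 → ((0.7137+0.055)/1.055)^2.4 ≈ 0.46778
  B=189: 189/255≈0.7412 > 0.04045 → ((0.7412+0.055)/1.055)^2.4 ≈ 0.50888
  L2 = 0.2126×0.00091 + 0.7152×0.46778 + 0.0722×0.50888 ≈ 0.37149
Lighter = 0.37149, Darker = 0.21678
Ratio = (L_lighter + 0.05) / (L_darker + 0.05)
Ratio = (0.37149 + 0.05) / (0.21678 + 0.05) = 0.42149 / 0.26678 ≈ 1.5799
Ratio ≈ 1.58:1


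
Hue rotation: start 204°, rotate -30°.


New hue = (H + rotation) mod 360
New hue = (204 -30) mod 360
= 174 mod 360
= 174°


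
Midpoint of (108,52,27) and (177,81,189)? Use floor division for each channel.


Midpoint: each channel = ⌊(C₁+C₂)/2⌋
R: ⌊(108+177)/2⌋ = 142
G: ⌊(52+81)/2⌋ = 66
B: ⌊(27+189)/2⌋ = 108
= RGB(142, 66, 108)


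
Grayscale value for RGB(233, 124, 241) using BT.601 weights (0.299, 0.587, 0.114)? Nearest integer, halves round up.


Gray = 0.299×R + 0.587×G + 0.114×B
Gray = 0.299×233 + 0.587×124 + 0.114×241
Gray = 69.667 + 72.788 + 27.474
Gray = 169.929 → round half up → 170
Gray = 170


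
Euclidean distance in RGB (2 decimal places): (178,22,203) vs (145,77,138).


d = √[(R₁-R₂)² + (G₁-G₂)² + (B₁-B₂)²]
d = √[(178-145)² + (22-77)² + (203-138)²]
d = √[1089 + 3025 + 4225]
d = √8339
d ≈ 91.32


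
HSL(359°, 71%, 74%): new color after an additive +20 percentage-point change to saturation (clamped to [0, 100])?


Original S = 71%
Adjustment = +20 percentage points
New S = 71 + (20) = 91
Clamp to [0, 100] → 91
= HSL(359°, 91%, 74%)


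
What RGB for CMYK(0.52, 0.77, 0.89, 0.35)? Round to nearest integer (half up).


R = 255 × (1-C) × (1-K) = 255 × 0.48 × 0.65 = 79.56 → 80
G = 255 × (1-M) × (1-K) = 255 × 0.23 × 0.65 = 38.1225 → 38
B = 255 × (1-Y) × (1-K) = 255 × 0.11 × 0.65 = 18.2325 → 18
= RGB(80, 38, 18)


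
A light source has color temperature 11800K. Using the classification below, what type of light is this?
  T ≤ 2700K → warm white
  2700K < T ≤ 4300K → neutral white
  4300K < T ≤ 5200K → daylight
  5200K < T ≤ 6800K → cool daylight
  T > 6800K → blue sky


Temperature: 11800K
11800K > 6800K → blue sky
Classification: blue sky


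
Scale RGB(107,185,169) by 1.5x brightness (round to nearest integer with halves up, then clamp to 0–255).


Multiply each channel by 1.5, round half up, clamp to [0, 255]
R: 107×1.5 = 160.5 → round → 161
G: 185×1.5 = 277.5 → round → 278 → clamp → 255
B: 169×1.5 = 253.5 → round → 254
= RGB(161, 255, 254)


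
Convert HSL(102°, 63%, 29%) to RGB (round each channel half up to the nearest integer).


H=102°, S=0.63, L=0.29
C = (1-|2L-1|)×S = (1-|-0.42|)×0.63 = 0.3654
H' = H/60 = 102/60 ≈ 1.7000; X = C×(1-|H' mod 2 - 1|) = 0.10962
m = L - C/2 = 0.29 - 0.1827 = 0.1073
Sector ⌊H'⌋ = 1 → (R',G',B') = (0.10962, 0.3654, 0.0)
RGB = ((R'+m)×255, (G'+m)×255, (B'+m)×255) = (55.3146, 120.5385, 27.3615)
Round half up → RGB(55, 121, 27)


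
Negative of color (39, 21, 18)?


Invert: (255-R, 255-G, 255-B)
R: 255-39 = 216
G: 255-21 = 234
B: 255-18 = 237
= RGB(216, 234, 237)


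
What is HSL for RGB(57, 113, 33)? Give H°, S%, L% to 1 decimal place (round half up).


Normalize: R'=57/255≈0.2235, G'=113/255≈0.4431, B'=33/255≈0.1294
Max=113/255, Min=33/255, Δ=Max-Min=80/255
L = (Max+Min)/2 = (113+33)/510 = 146/510 = 0.28627… → L = 28.6%
L ≤ 0.5 → S = Δ/(Max+Min) = 80/(113+33) = 80/146 = 0.54794… → S = 54.8%
(the 1/255 factors cancel in S and H, so raw channel differences can be used)
Max is G' → H = 60 × ((B-R)/Δ + 2) = 60 × ((33-57)/80 + 2)
  -24/80 + 2 = -0.3 + 2 = 1.7
  H = 60 × 1.7 = 102° → H = 102.0°
= HSL(102.0°, 54.8%, 28.6%)


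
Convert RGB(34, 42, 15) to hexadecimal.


R = 34 → 22 (hex)
G = 42 → 2A (hex)
B = 15 → 0F (hex)
Hex = #222A0F


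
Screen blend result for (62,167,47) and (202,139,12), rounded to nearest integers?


Screen: C = 255 - (255-A)×(255-B)/255, rounded to nearest integer
R: 255 - (255-62)×(255-202)/255 = 255 - 10229/255 ≈ 255 - 40.114 = 214.886 → 215
G: 255 - (255-167)×(255-139)/255 = 255 - 10208/255 ≈ 255 - 40.031 = 214.969 → 215
B: 255 - (255-47)×(255-12)/255 = 255 - 50544/255 ≈ 255 - 198.212 = 56.788 → 57
= RGB(215, 215, 57)


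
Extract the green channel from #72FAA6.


Color: #72FAA6
R = 72 = 114
G = FA = 250
B = A6 = 166
Green = 250


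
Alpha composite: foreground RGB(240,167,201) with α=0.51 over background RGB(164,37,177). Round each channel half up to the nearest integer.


C = α×F + (1-α)×B, with 1-α = 0.49
R: 0.51×240 + 0.49×164 = 122.40 + 80.36 = 202.76 → 203
G: 0.51×167 + 0.49×37 = 85.17 + 18.13 = 103.30 → 103
B: 0.51×201 + 0.49×177 = 102.51 + 86.73 = 189.24 → 189
= RGB(203, 103, 189)


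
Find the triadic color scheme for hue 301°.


Triadic: equally spaced at 120° intervals
H1 = 301°
H2 = (301 + 120) mod 360 = 61°
H3 = (301 + 240) mod 360 = 181°
Triadic = 301°, 61°, 181°


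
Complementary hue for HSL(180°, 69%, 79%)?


Complement = opposite side of color wheel = hue + 180°
H' = (180 + 180) mod 360 = 0°
S and L unchanged.
= HSL(0°, 69%, 79%)


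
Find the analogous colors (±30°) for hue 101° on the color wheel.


Base hue: 101°
Left analog: (101 - 30) mod 360 = 71°
Right analog: (101 + 30) mod 360 = 131°
Analogous hues = 71° and 131°


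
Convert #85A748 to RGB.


85 → 133 (R)
A7 → 167 (G)
48 → 72 (B)
= RGB(133, 167, 72)


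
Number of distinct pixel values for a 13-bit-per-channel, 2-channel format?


Total bits = 13 bits/channel × 2 channels = 26 bits
Distinct pixel values = 2^26
= 67,108,864 pixel values


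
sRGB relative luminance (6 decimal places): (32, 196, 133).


Linearize each channel (sRGB transfer function): c = v/255; c_lin = c/12.92 if c ≤ 0.04045, else ((c+0.055)/1.055)^2.4
  R: 32/255 ≈ 0.125490 > 0.04045 → ((0.125490+0.055)/1.055)^2.4 ≈ 0.014444
  G: 196/255 ≈ 0.768627 > 0.04045 → ((0.768627+0.055)/1.055)^2.4 ≈ 0.552011
  B: 133/255 ≈ 0.521569 > 0.04045 → ((0.521569+0.055)/1.055)^2.4 ≈ 0.234551
R_lin = 0.014444, G_lin = 0.552011, B_lin = 0.234551
L = 0.2126×R + 0.7152×G + 0.0722×B
L = 0.2126×0.014444 + 0.7152×0.552011 + 0.0722×0.234551
L ≈ 0.414804


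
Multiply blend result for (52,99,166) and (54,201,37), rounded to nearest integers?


Multiply: C = A×B/255, rounded to nearest integer
R: 52×54/255 = 2808/255 ≈ 11.012 → 11
G: 99×201/255 = 19899/255 ≈ 78.035 → 78
B: 166×37/255 = 6142/255 ≈ 24.086 → 24
= RGB(11, 78, 24)


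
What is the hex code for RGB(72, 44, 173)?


R = 72 → 48 (hex)
G = 44 → 2C (hex)
B = 173 → AD (hex)
Hex = #482CAD


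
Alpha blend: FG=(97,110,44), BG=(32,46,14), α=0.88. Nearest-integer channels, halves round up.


C = α×F + (1-α)×B, with 1-α = 0.12
R: 0.88×97 + 0.12×32 = 85.36 + 3.84 = 89.20 → 89
G: 0.88×110 + 0.12×46 = 96.80 + 5.52 = 102.32 → 102
B: 0.88×44 + 0.12×14 = 38.72 + 1.68 = 40.40 → 40
= RGB(89, 102, 40)


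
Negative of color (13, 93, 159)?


Invert: (255-R, 255-G, 255-B)
R: 255-13 = 242
G: 255-93 = 162
B: 255-159 = 96
= RGB(242, 162, 96)


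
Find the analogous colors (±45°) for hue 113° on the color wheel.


Base hue: 113°
Left analog: (113 - 45) mod 360 = 68°
Right analog: (113 + 45) mod 360 = 158°
Analogous hues = 68° and 158°


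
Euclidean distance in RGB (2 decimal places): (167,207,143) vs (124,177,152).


d = √[(R₁-R₂)² + (G₁-G₂)² + (B₁-B₂)²]
d = √[(167-124)² + (207-177)² + (143-152)²]
d = √[1849 + 900 + 81]
d = √2830
d ≈ 53.20


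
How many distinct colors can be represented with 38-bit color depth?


Colors = 2^bits = 2^38
= 274,877,906,944 colors


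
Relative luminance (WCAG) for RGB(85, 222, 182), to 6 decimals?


Linearize each channel (sRGB transfer function): c = v/255; c_lin = c/12.92 if c ≤ 0.04045, else ((c+0.055)/1.055)^2.4
  R: 85/255 ≈ 0.333333 > 0.04045 → ((0.333333+0.055)/1.055)^2.4 ≈ 0.090842
  G: 222/255 ≈ 0.870588 > 0.04045 → ((0.870588+0.055)/1.055)^2.4 ≈ 0.730461
  B: 182/255 ≈ 0.713725 > 0.04045 → ((0.713725+0.055)/1.055)^2.4 ≈ 0.467784
R_lin = 0.090842, G_lin = 0.730461, B_lin = 0.467784
L = 0.2126×R + 0.7152×G + 0.0722×B
L = 0.2126×0.090842 + 0.7152×0.730461 + 0.0722×0.467784
L ≈ 0.575512


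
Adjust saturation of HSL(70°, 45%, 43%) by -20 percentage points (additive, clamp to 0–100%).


Original S = 45%
Adjustment = -20 percentage points
New S = 45 + (-20) = 25
Clamp to [0, 100] → 25
= HSL(70°, 25%, 43%)


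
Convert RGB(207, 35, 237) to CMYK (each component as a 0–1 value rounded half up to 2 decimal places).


R'=207/255≈0.8118, G'=35/255≈0.1373, B'=237/255≈0.9294
K = 1 - max(R',G',B') = 1 - 237/255 = 18/255 = 0.07058… → 0.07
(1-R'-K)/(1-K) simplifies to (max-R)/max with max = 237:
C = (237-207)/237 = 30/237 = 0.12658… → 0.13
M = (237-35)/237 = 202/237 = 0.85232… → 0.85
Y = (237-237)/237 = 0/237 = 0 → 0.00
= CMYK(0.13, 0.85, 0.00, 0.07)


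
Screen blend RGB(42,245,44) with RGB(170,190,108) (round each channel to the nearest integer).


Screen: C = 255 - (255-A)×(255-B)/255, rounded to nearest integer
R: 255 - (255-42)×(255-170)/255 = 255 - 18105/255 ≈ 255 - 71.000 = 184.000 → 184
G: 255 - (255-245)×(255-190)/255 = 255 - 650/255 ≈ 255 - 2.549 = 252.451 → 252
B: 255 - (255-44)×(255-108)/255 = 255 - 31017/255 ≈ 255 - 121.635 = 133.365 → 133
= RGB(184, 252, 133)


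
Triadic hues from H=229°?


Triadic: equally spaced at 120° intervals
H1 = 229°
H2 = (229 + 120) mod 360 = 349°
H3 = (229 + 240) mod 360 = 109°
Triadic = 229°, 349°, 109°


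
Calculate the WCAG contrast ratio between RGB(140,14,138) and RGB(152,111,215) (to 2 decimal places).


Linearize each sRGB channel c=v/255: c/12.92 if c ≤ 0.04045 else ((c+0.055)/1.055)^2.4
L = 0.2126×R_lin + 0.7152×G_lin + 0.0722×B_lin
Color 1 (140,14,138):
  R=140: 140/255≈0.5490 > 0.04045 → ((0.5490+0.055)/1.055)^2.4 ≈ 0.26225
  G=14: 14/255≈0.0549 > 0.04045 → ((0.0549+0.055)/1.055)^2.4 ≈ 0.00439
  B=138: 138/255≈0.5412 > 0.04045 → ((0.5412+0.055)/1.055)^2.4 ≈ 0.25415
  L1 = 0.2126×0.26225 + 0.7152×0.00439 + 0.0722×0.25415 ≈ 0.07725
Color 2 (152,111,215):
  R=152: 152/255≈0.5961 > 0.04045 → ((0.5961+0.055)/1.055)^2.4 ≈ 0.31399
  G=111: 111/255≈0.4353 > 0.04045 → ((0.4353+0.055)/1.055)^2.4 ≈ 0.15896
  B=215: 215/255≈0.8431 > 0.04045 → ((0.8431+0.055)/1.055)^2.4 ≈ 0.67954
  L2 = 0.2126×0.31399 + 0.7152×0.15896 + 0.0722×0.67954 ≈ 0.22951
Lighter = 0.22951, Darker = 0.07725
Ratio = (L_lighter + 0.05) / (L_darker + 0.05)
Ratio = (0.22951 + 0.05) / (0.07725 + 0.05) = 0.27951 / 0.12725 ≈ 2.1966
Ratio ≈ 2.20:1


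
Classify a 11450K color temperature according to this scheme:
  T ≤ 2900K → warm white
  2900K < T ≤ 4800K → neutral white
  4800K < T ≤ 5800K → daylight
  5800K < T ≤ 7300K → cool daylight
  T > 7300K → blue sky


Temperature: 11450K
11450K > 7300K → blue sky
Classification: blue sky


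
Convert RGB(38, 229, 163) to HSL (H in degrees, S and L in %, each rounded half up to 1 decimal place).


Normalize: R'=38/255≈0.1490, G'=229/255≈0.8980, B'=163/255≈0.6392
Max=229/255, Min=38/255, Δ=Max-Min=191/255
L = (Max+Min)/2 = (229+38)/510 = 267/510 = 0.52352… → L = 52.4%
L > 0.5 → S = Δ/(2-Max-Min) = 191/(510-229-38) = 191/243 = 0.78600… → S = 78.6%
(the 1/255 factors cancel in S and H, so raw channel differences can be used)
Max is G' → H = 60 × ((B-R)/Δ + 2) = 60 × ((163-38)/191 + 2)
  125/191 + 2 = 0.6544… + 2 = 2.6544…
  H = 60 × 2.6544… = 159.267…° → H = 159.3°
= HSL(159.3°, 78.6%, 52.4%)


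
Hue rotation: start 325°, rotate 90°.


New hue = (H + rotation) mod 360
New hue = (325 + 90) mod 360
= 415 mod 360
= 55°


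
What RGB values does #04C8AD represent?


04 → 4 (R)
C8 → 200 (G)
AD → 173 (B)
= RGB(4, 200, 173)


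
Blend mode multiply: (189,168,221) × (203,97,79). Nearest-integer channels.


Multiply: C = A×B/255, rounded to nearest integer
R: 189×203/255 = 38367/255 ≈ 150.459 → 150
G: 168×97/255 = 16296/255 ≈ 63.906 → 64
B: 221×79/255 = 17459/255 ≈ 68.467 → 68
= RGB(150, 64, 68)


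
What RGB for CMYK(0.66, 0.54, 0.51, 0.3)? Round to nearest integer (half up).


R = 255 × (1-C) × (1-K) = 255 × 0.34 × 0.70 = 60.69 → 61
G = 255 × (1-M) × (1-K) = 255 × 0.46 × 0.70 = 82.11 → 82
B = 255 × (1-Y) × (1-K) = 255 × 0.49 × 0.70 = 87.465 → 87
= RGB(61, 82, 87)


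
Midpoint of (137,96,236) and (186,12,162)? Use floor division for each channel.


Midpoint: each channel = ⌊(C₁+C₂)/2⌋
R: ⌊(137+186)/2⌋ = 161
G: ⌊(96+12)/2⌋ = 54
B: ⌊(236+162)/2⌋ = 199
= RGB(161, 54, 199)


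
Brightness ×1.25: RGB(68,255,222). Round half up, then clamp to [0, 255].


Multiply each channel by 1.25, round half up, clamp to [0, 255]
R: 68×1.25 = 85
G: 255×1.25 = 318.75 → round → 319 → clamp → 255
B: 222×1.25 = 277.5 → round → 278 → clamp → 255
= RGB(85, 255, 255)


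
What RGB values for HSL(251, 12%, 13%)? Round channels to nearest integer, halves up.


H=251°, S=0.12, L=0.13
C = (1-|2L-1|)×S = (1-|-0.74|)×0.12 = 0.0312
H' = H/60 = 251/60 ≈ 4.1833; X = C×(1-|H' mod 2 - 1|) = 0.00572
m = L - C/2 = 0.13 - 0.0156 = 0.1144
Sector ⌊H'⌋ = 4 → (R',G',B') = (0.00572, 0.0, 0.0312)
RGB = ((R'+m)×255, (G'+m)×255, (B'+m)×255) = (30.6306, 29.172, 37.128)
Round half up → RGB(31, 29, 37)


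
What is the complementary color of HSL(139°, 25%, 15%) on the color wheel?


Complement = opposite side of color wheel = hue + 180°
H' = (139 + 180) mod 360 = 319°
S and L unchanged.
= HSL(319°, 25%, 15%)


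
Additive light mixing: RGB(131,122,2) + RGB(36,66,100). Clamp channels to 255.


Additive: each channel = min(255, C₁+C₂)
R: 131+36 = 167 → 167
G: 122+66 = 188 → 188
B: 2+100 = 102 → 102
= RGB(167, 188, 102)


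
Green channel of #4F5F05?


Color: #4F5F05
R = 4F = 79
G = 5F = 95
B = 05 = 5
Green = 95


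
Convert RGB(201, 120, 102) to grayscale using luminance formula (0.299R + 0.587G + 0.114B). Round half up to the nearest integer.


Gray = 0.299×R + 0.587×G + 0.114×B
Gray = 0.299×201 + 0.587×120 + 0.114×102
Gray = 60.099 + 70.440 + 11.628
Gray = 142.167 → round half up → 142
Gray = 142


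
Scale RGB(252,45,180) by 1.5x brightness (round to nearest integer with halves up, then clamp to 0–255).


Multiply each channel by 1.5, round half up, clamp to [0, 255]
R: 252×1.5 = 378 → clamp → 255
G: 45×1.5 = 67.5 → round → 68
B: 180×1.5 = 270 → clamp → 255
= RGB(255, 68, 255)


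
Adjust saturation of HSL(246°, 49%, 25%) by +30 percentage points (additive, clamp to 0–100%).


Original S = 49%
Adjustment = +30 percentage points
New S = 49 + (30) = 79
Clamp to [0, 100] → 79
= HSL(246°, 79%, 25%)


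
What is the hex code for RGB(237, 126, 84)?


R = 237 → ED (hex)
G = 126 → 7E (hex)
B = 84 → 54 (hex)
Hex = #ED7E54


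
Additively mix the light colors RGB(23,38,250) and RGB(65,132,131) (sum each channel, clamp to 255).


Additive: each channel = min(255, C₁+C₂)
R: 23+65 = 88 → 88
G: 38+132 = 170 → 170
B: 250+131 = 381 → 255
= RGB(88, 170, 255)


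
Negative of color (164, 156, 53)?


Invert: (255-R, 255-G, 255-B)
R: 255-164 = 91
G: 255-156 = 99
B: 255-53 = 202
= RGB(91, 99, 202)


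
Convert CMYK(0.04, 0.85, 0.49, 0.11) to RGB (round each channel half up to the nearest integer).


R = 255 × (1-C) × (1-K) = 255 × 0.96 × 0.89 = 217.872 → 218
G = 255 × (1-M) × (1-K) = 255 × 0.15 × 0.89 = 34.0425 → 34
B = 255 × (1-Y) × (1-K) = 255 × 0.51 × 0.89 = 115.7445 → 116
= RGB(218, 34, 116)


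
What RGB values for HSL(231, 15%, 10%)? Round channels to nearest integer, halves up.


H=231°, S=0.15, L=0.10
C = (1-|2L-1|)×S = (1-|-0.80|)×0.15 = 0.03
H' = H/60 = 231/60 ≈ 3.8500; X = C×(1-|H' mod 2 - 1|) = 0.0045
m = L - C/2 = 0.10 - 0.015 = 0.085
Sector ⌊H'⌋ = 3 → (R',G',B') = (0.0, 0.0045, 0.03)
RGB = ((R'+m)×255, (G'+m)×255, (B'+m)×255) = (21.675, 22.8225, 29.325)
Round half up → RGB(22, 23, 29)


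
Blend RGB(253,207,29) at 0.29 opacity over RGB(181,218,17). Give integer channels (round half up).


C = α×F + (1-α)×B, with 1-α = 0.71
R: 0.29×253 + 0.71×181 = 73.37 + 128.51 = 201.88 → 202
G: 0.29×207 + 0.71×218 = 60.03 + 154.78 = 214.81 → 215
B: 0.29×29 + 0.71×17 = 8.41 + 12.07 = 20.48 → 20
= RGB(202, 215, 20)


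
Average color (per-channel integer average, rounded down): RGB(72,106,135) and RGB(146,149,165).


Midpoint: each channel = ⌊(C₁+C₂)/2⌋
R: ⌊(72+146)/2⌋ = 109
G: ⌊(106+149)/2⌋ = 127
B: ⌊(135+165)/2⌋ = 150
= RGB(109, 127, 150)


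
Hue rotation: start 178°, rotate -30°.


New hue = (H + rotation) mod 360
New hue = (178 -30) mod 360
= 148 mod 360
= 148°


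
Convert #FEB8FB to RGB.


FE → 254 (R)
B8 → 184 (G)
FB → 251 (B)
= RGB(254, 184, 251)


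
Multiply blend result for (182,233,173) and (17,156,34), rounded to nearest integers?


Multiply: C = A×B/255, rounded to nearest integer
R: 182×17/255 = 3094/255 ≈ 12.133 → 12
G: 233×156/255 = 36348/255 ≈ 142.541 → 143
B: 173×34/255 = 5882/255 ≈ 23.067 → 23
= RGB(12, 143, 23)


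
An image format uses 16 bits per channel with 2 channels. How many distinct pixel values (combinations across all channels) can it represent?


Total bits = 16 bits/channel × 2 channels = 32 bits
Distinct pixel values = 2^32
= 4,294,967,296 pixel values


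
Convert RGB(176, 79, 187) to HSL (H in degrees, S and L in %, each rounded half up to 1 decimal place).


Normalize: R'=176/255≈0.6902, G'=79/255≈0.3098, B'=187/255≈0.7333
Max=187/255, Min=79/255, Δ=Max-Min=108/255
L = (Max+Min)/2 = (187+79)/510 = 266/510 = 0.52156… → L = 52.2%
L > 0.5 → S = Δ/(2-Max-Min) = 108/(510-187-79) = 108/244 = 0.44262… → S = 44.3%
(the 1/255 factors cancel in S and H, so raw channel differences can be used)
Max is B' → H = 60 × ((R-G)/Δ + 4) = 60 × ((176-79)/108 + 4)
  97/108 + 4 = 0.8981… + 4 = 4.8981…
  H = 60 × 4.8981… = 293.888…° → H = 293.9°
= HSL(293.9°, 44.3%, 52.2%)


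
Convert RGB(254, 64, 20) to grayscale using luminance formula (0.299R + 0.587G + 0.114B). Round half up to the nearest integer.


Gray = 0.299×R + 0.587×G + 0.114×B
Gray = 0.299×254 + 0.587×64 + 0.114×20
Gray = 75.946 + 37.568 + 2.280
Gray = 115.794 → round half up → 116
Gray = 116


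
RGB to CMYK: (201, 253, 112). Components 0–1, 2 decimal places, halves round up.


R'=201/255≈0.7882, G'=253/255≈0.9922, B'=112/255≈0.4392
K = 1 - max(R',G',B') = 1 - 253/255 = 2/255 = 0.00784… → 0.01
(1-R'-K)/(1-K) simplifies to (max-R)/max with max = 253:
C = (253-201)/253 = 52/253 = 0.20553… → 0.21
M = (253-253)/253 = 0/253 = 0 → 0.00
Y = (253-112)/253 = 141/253 = 0.55731… → 0.56
= CMYK(0.21, 0.00, 0.56, 0.01)


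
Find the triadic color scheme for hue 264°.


Triadic: equally spaced at 120° intervals
H1 = 264°
H2 = (264 + 120) mod 360 = 24°
H3 = (264 + 240) mod 360 = 144°
Triadic = 264°, 24°, 144°


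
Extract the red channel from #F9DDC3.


Color: #F9DDC3
R = F9 = 249
G = DD = 221
B = C3 = 195
Red = 249


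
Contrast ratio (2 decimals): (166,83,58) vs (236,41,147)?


Linearize each sRGB channel c=v/255: c/12.92 if c ≤ 0.04045 else ((c+0.055)/1.055)^2.4
L = 0.2126×R_lin + 0.7152×G_lin + 0.0722×B_lin
Color 1 (166,83,58):
  R=166: 166/255≈0.6510 > 0.04045 → ((0.6510+0.055)/1.055)^2.4 ≈ 0.38133
  G=83: 83/255≈0.3255 > 0.04045 → ((0.3255+0.055)/1.055)^2.4 ≈ 0.08650
  B=58: 58/255≈0.2275 > 0.04045 → ((0.2275+0.055)/1.055)^2.4 ≈ 0.04231
  L1 = 0.2126×0.38133 + 0.7152×0.08650 + 0.0722×0.04231 ≈ 0.14599
Color 2 (236,41,147):
  R=236: 236/255≈0.9255 > 0.04045 → ((0.9255+0.055)/1.055)^2.4 ≈ 0.83880
  G=41: 41/255≈0.1608 > 0.04045 → ((0.1608+0.055)/1.055)^2.4 ≈ 0.02217
  B=147: 147/255≈0.5765 > 0.04045 → ((0.5765+0.055)/1.055)^2.4 ≈ 0.29177
  L2 = 0.2126×0.83880 + 0.7152×0.02217 + 0.0722×0.29177 ≈ 0.21525
Lighter = 0.21525, Darker = 0.14599
Ratio = (L_lighter + 0.05) / (L_darker + 0.05)
Ratio = (0.21525 + 0.05) / (0.14599 + 0.05) = 0.26525 / 0.19599 ≈ 1.3534
Ratio ≈ 1.35:1


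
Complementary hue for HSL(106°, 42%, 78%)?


Complement = opposite side of color wheel = hue + 180°
H' = (106 + 180) mod 360 = 286°
S and L unchanged.
= HSL(286°, 42%, 78%)


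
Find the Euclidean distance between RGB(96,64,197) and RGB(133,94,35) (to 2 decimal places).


d = √[(R₁-R₂)² + (G₁-G₂)² + (B₁-B₂)²]
d = √[(96-133)² + (64-94)² + (197-35)²]
d = √[1369 + 900 + 26244]
d = √28513
d ≈ 168.86


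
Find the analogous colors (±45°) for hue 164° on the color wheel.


Base hue: 164°
Left analog: (164 - 45) mod 360 = 119°
Right analog: (164 + 45) mod 360 = 209°
Analogous hues = 119° and 209°


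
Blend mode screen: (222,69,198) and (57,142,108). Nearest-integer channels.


Screen: C = 255 - (255-A)×(255-B)/255, rounded to nearest integer
R: 255 - (255-222)×(255-57)/255 = 255 - 6534/255 ≈ 255 - 25.624 = 229.376 → 229
G: 255 - (255-69)×(255-142)/255 = 255 - 21018/255 ≈ 255 - 82.424 = 172.576 → 173
B: 255 - (255-198)×(255-108)/255 = 255 - 8379/255 ≈ 255 - 32.859 = 222.141 → 222
= RGB(229, 173, 222)


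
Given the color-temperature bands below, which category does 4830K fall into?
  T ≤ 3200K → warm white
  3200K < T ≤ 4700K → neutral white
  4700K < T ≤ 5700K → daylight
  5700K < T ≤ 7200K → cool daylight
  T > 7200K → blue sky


Temperature: 4830K
4700K < 4830K ≤ 5700K → daylight
Classification: daylight


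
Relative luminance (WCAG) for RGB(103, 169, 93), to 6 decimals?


Linearize each channel (sRGB transfer function): c = v/255; c_lin = c/12.92 if c ≤ 0.04045, else ((c+0.055)/1.055)^2.4
  R: 103/255 ≈ 0.403922 > 0.04045 → ((0.403922+0.055)/1.055)^2.4 ≈ 0.135633
  G: 169/255 ≈ 0.662745 > 0.04045 → ((0.662745+0.055)/1.055)^2.4 ≈ 0.396755
  B: 93/255 ≈ 0.364706 > 0.04045 → ((0.364706+0.055)/1.055)^2.4 ≈ 0.109462
R_lin = 0.135633, G_lin = 0.396755, B_lin = 0.109462
L = 0.2126×R + 0.7152×G + 0.0722×B
L = 0.2126×0.135633 + 0.7152×0.396755 + 0.0722×0.109462
L ≈ 0.320498


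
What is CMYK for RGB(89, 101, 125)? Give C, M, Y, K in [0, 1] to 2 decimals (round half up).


R'=89/255≈0.3490, G'=101/255≈0.3961, B'=125/255≈0.4902
K = 1 - max(R',G',B') = 1 - 125/255 = 130/255 = 0.50980… → 0.51
(1-R'-K)/(1-K) simplifies to (max-R)/max with max = 125:
C = (125-89)/125 = 36/125 = 0.288 → 0.29
M = (125-101)/125 = 24/125 = 0.192 → 0.19
Y = (125-125)/125 = 0/125 = 0 → 0.00
= CMYK(0.29, 0.19, 0.00, 0.51)
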